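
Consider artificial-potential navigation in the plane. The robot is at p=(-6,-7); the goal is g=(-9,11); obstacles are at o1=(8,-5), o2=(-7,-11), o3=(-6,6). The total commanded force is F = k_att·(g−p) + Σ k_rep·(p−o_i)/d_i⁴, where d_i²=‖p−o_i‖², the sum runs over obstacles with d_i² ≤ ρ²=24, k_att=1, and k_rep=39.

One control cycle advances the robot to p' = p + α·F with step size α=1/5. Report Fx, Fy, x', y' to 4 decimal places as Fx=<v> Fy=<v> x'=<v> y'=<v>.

F_att = 1·(g−p) = 1·(-3,18) = (-3.0000,18.0000)
o1: d²=200 > ρ²=24 → inactive
o2: d²=17 ≤ ρ²=24; F_rep = 39·(1,4)/17² = (0.1349,0.5398)
o3: d²=169 > ρ²=24 → inactive
F = F_att + ΣF_rep = (-2.8651,18.5398)
p' = p + 1/5·F = (-6.5730,-3.2920)

Fx=-2.8651 Fy=18.5398 x'=-6.5730 y'=-3.2920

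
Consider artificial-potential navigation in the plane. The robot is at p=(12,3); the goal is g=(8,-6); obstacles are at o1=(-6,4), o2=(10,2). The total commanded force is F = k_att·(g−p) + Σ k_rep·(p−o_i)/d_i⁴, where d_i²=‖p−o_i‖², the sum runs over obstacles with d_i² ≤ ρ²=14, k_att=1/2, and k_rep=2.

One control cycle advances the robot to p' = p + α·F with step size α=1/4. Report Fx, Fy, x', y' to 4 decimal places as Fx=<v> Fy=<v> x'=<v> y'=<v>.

F_att = 1/2·(g−p) = 1/2·(-4,-9) = (-2.0000,-4.5000)
o1: d²=325 > ρ²=14 → inactive
o2: d²=5 ≤ ρ²=14; F_rep = 2·(2,1)/5² = (0.1600,0.0800)
F = F_att + ΣF_rep = (-1.8400,-4.4200)
p' = p + 1/4·F = (11.5400,1.8950)

Fx=-1.8400 Fy=-4.4200 x'=11.5400 y'=1.8950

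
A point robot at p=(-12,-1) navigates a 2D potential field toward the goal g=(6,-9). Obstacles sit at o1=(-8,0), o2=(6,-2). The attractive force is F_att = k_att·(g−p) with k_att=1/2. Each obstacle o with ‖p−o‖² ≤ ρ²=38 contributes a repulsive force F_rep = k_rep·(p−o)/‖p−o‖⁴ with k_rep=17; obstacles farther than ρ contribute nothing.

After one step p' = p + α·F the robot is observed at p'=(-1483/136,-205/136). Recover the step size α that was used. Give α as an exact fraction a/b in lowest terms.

F_att = 1/2·(g−p) = 1/2·(18,-8) = (9.0000,-4.0000)
o1: d²=17 ≤ ρ²=38; F_rep = 17·(-4,-1)/17² = (-0.2353,-0.0588)
o2: d²=325 > ρ²=38 → inactive
F = F_att + ΣF_rep = (8.7647,-4.0588)
Δp = p'−p = (1.0956,-0.5074); α = Δx/Fx = (149/136) / (149/17) = 1/8
check: Δy/Fy = (-69/136) / (-69/17) = 1/8 ✓

α = 1/8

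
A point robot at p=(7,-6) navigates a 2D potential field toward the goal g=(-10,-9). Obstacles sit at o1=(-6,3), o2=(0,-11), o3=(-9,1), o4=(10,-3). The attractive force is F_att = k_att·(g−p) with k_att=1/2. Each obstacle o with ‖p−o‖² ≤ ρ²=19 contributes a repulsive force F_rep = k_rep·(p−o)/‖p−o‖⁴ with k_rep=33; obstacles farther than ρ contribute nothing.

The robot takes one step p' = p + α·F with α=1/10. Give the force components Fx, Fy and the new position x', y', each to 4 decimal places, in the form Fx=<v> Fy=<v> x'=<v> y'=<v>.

F_att = 1/2·(g−p) = 1/2·(-17,-3) = (-8.5000,-1.5000)
o1: d²=250 > ρ²=19 → inactive
o2: d²=74 > ρ²=19 → inactive
o3: d²=305 > ρ²=19 → inactive
o4: d²=18 ≤ ρ²=19; F_rep = 33·(-3,-3)/18² = (-0.3056,-0.3056)
F = F_att + ΣF_rep = (-8.8056,-1.8056)
p' = p + 1/10·F = (6.1194,-6.1806)

Fx=-8.8056 Fy=-1.8056 x'=6.1194 y'=-6.1806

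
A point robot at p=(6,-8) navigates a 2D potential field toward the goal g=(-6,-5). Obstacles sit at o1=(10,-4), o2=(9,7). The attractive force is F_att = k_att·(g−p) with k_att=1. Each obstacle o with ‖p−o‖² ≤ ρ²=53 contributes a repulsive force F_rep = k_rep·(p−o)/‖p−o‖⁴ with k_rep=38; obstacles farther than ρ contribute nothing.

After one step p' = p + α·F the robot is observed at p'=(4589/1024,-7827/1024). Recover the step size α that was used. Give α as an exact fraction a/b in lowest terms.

F_att = 1·(g−p) = 1·(-12,3) = (-12.0000,3.0000)
o1: d²=32 ≤ ρ²=53; F_rep = 38·(-4,-4)/32² = (-0.1484,-0.1484)
o2: d²=234 > ρ²=53 → inactive
F = F_att + ΣF_rep = (-12.1484,2.8516)
Δp = p'−p = (-1.5186,0.3564); α = Δx/Fx = (-1555/1024) / (-1555/128) = 1/8
check: Δy/Fy = (365/1024) / (365/128) = 1/8 ✓

α = 1/8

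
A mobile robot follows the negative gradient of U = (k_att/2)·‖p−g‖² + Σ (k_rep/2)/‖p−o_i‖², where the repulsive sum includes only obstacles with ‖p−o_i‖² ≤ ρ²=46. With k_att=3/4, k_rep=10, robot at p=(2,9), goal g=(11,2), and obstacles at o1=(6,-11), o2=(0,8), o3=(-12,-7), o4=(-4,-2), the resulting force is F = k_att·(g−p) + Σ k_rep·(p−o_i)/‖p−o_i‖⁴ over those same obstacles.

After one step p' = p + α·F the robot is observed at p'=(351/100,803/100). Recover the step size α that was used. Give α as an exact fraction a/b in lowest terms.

F_att = 3/4·(g−p) = 3/4·(9,-7) = (6.7500,-5.2500)
o1: d²=416 > ρ²=46 → inactive
o2: d²=5 ≤ ρ²=46; F_rep = 10·(2,1)/5² = (0.8000,0.4000)
o3: d²=452 > ρ²=46 → inactive
o4: d²=157 > ρ²=46 → inactive
F = F_att + ΣF_rep = (7.5500,-4.8500)
Δp = p'−p = (1.5100,-0.9700); α = Δx/Fx = (151/100) / (151/20) = 1/5
check: Δy/Fy = (-97/100) / (-97/20) = 1/5 ✓

α = 1/5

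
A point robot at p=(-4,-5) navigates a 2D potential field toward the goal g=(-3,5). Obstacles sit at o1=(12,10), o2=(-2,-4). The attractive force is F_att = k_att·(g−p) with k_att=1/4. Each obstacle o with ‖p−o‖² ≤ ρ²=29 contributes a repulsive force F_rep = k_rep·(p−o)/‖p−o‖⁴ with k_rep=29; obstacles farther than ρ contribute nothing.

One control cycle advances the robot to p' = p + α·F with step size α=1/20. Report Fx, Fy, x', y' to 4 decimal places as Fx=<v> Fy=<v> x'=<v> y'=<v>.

F_att = 1/4·(g−p) = 1/4·(1,10) = (0.2500,2.5000)
o1: d²=481 > ρ²=29 → inactive
o2: d²=5 ≤ ρ²=29; F_rep = 29·(-2,-1)/5² = (-2.3200,-1.1600)
F = F_att + ΣF_rep = (-2.0700,1.3400)
p' = p + 1/20·F = (-4.1035,-4.9330)

Fx=-2.0700 Fy=1.3400 x'=-4.1035 y'=-4.9330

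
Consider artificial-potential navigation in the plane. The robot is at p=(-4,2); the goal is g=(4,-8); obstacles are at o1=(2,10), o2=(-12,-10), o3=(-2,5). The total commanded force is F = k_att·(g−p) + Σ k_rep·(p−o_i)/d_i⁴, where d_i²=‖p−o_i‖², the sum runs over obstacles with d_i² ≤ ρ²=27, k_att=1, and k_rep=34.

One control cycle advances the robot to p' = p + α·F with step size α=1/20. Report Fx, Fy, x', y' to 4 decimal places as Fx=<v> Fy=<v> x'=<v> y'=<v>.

Fx=7.5976 Fy=-10.6036 x'=-3.6201 y'=1.4698

F_att = 1·(g−p) = 1·(8,-10) = (8.0000,-10.0000)
o1: d²=100 > ρ²=27 → inactive
o2: d²=208 > ρ²=27 → inactive
o3: d²=13 ≤ ρ²=27; F_rep = 34·(-2,-3)/13² = (-0.4024,-0.6036)
F = F_att + ΣF_rep = (7.5976,-10.6036)
p' = p + 1/20·F = (-3.6201,1.4698)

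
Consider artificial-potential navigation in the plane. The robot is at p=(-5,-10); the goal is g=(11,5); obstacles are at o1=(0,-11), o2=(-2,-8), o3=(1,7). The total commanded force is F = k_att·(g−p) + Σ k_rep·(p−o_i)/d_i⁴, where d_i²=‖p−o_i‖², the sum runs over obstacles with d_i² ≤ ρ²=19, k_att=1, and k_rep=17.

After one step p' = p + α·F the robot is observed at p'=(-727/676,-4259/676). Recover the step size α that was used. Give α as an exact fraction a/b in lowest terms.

α = 1/4

F_att = 1·(g−p) = 1·(16,15) = (16.0000,15.0000)
o1: d²=26 > ρ²=19 → inactive
o2: d²=13 ≤ ρ²=19; F_rep = 17·(-3,-2)/13² = (-0.3018,-0.2012)
o3: d²=325 > ρ²=19 → inactive
F = F_att + ΣF_rep = (15.6982,14.7988)
Δp = p'−p = (3.9246,3.6997); α = Δx/Fx = (2653/676) / (2653/169) = 1/4
check: Δy/Fy = (2501/676) / (2501/169) = 1/4 ✓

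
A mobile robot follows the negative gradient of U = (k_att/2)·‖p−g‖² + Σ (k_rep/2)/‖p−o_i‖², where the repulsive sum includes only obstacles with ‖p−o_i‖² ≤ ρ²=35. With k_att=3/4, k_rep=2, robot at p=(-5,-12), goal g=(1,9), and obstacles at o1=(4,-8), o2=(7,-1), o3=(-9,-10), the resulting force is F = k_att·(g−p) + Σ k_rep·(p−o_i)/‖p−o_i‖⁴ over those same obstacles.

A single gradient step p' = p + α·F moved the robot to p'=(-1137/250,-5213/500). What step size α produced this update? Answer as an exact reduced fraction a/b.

α = 1/10

F_att = 3/4·(g−p) = 3/4·(6,21) = (4.5000,15.7500)
o1: d²=97 > ρ²=35 → inactive
o2: d²=265 > ρ²=35 → inactive
o3: d²=20 ≤ ρ²=35; F_rep = 2·(4,-2)/20² = (0.0200,-0.0100)
F = F_att + ΣF_rep = (4.5200,15.7400)
Δp = p'−p = (0.4520,1.5740); α = Δx/Fx = (113/250) / (113/25) = 1/10
check: Δy/Fy = (787/500) / (787/50) = 1/10 ✓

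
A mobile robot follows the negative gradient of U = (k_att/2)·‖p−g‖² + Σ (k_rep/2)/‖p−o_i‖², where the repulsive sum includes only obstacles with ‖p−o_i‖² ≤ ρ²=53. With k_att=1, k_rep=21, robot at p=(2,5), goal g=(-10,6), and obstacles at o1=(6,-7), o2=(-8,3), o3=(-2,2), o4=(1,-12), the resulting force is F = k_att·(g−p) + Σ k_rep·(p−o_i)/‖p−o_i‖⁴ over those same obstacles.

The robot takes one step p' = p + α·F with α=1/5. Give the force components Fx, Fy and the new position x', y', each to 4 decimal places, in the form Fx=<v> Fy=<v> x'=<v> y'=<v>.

Fx=-11.8656 Fy=1.1008 x'=-0.3731 y'=5.2202

F_att = 1·(g−p) = 1·(-12,1) = (-12.0000,1.0000)
o1: d²=160 > ρ²=53 → inactive
o2: d²=104 > ρ²=53 → inactive
o3: d²=25 ≤ ρ²=53; F_rep = 21·(4,3)/25² = (0.1344,0.1008)
o4: d²=290 > ρ²=53 → inactive
F = F_att + ΣF_rep = (-11.8656,1.1008)
p' = p + 1/5·F = (-0.3731,5.2202)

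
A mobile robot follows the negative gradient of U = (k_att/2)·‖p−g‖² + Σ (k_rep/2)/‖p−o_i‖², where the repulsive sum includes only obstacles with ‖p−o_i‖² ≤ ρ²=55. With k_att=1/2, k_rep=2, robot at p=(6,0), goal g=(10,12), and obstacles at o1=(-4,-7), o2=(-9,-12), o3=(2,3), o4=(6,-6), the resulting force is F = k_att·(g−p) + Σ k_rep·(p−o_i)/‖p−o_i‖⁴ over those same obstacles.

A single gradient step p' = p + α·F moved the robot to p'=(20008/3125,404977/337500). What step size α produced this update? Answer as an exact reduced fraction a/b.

α = 1/5

F_att = 1/2·(g−p) = 1/2·(4,12) = (2.0000,6.0000)
o1: d²=149 > ρ²=55 → inactive
o2: d²=369 > ρ²=55 → inactive
o3: d²=25 ≤ ρ²=55; F_rep = 2·(4,-3)/25² = (0.0128,-0.0096)
o4: d²=36 ≤ ρ²=55; F_rep = 2·(0,6)/36² = (0.0000,0.0093)
F = F_att + ΣF_rep = (2.0128,5.9997)
Δp = p'−p = (0.4026,1.1999); α = Δx/Fx = (1258/3125) / (1258/625) = 1/5
check: Δy/Fy = (404977/337500) / (404977/67500) = 1/5 ✓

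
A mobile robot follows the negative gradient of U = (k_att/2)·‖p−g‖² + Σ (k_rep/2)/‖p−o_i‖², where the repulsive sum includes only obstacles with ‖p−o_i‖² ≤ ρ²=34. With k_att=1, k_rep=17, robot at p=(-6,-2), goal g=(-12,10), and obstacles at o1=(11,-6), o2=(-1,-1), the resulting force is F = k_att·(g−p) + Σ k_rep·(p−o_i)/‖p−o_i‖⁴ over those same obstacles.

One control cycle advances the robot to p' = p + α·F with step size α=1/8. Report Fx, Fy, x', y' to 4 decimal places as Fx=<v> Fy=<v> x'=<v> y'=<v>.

Fx=-6.1257 Fy=11.9749 x'=-6.7657 y'=-0.5031

F_att = 1·(g−p) = 1·(-6,12) = (-6.0000,12.0000)
o1: d²=305 > ρ²=34 → inactive
o2: d²=26 ≤ ρ²=34; F_rep = 17·(-5,-1)/26² = (-0.1257,-0.0251)
F = F_att + ΣF_rep = (-6.1257,11.9749)
p' = p + 1/8·F = (-6.7657,-0.5031)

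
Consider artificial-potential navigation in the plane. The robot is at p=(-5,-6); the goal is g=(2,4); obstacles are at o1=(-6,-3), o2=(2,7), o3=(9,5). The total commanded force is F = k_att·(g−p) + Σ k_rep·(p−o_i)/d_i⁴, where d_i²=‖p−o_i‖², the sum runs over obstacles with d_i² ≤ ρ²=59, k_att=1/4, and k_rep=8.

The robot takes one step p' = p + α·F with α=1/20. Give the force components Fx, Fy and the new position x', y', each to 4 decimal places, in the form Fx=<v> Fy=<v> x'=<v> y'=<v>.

Fx=1.8300 Fy=2.2600 x'=-4.9085 y'=-5.8870

F_att = 1/4·(g−p) = 1/4·(7,10) = (1.7500,2.5000)
o1: d²=10 ≤ ρ²=59; F_rep = 8·(1,-3)/10² = (0.0800,-0.2400)
o2: d²=218 > ρ²=59 → inactive
o3: d²=317 > ρ²=59 → inactive
F = F_att + ΣF_rep = (1.8300,2.2600)
p' = p + 1/20·F = (-4.9085,-5.8870)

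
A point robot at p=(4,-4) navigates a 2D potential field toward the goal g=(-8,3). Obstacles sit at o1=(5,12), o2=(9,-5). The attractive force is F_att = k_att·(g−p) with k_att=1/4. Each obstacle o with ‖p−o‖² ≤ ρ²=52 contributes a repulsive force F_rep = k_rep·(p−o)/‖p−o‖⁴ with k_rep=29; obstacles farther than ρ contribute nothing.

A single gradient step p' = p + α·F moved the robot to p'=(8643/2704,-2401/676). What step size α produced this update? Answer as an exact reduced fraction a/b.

α = 1/4

F_att = 1/4·(g−p) = 1/4·(-12,7) = (-3.0000,1.7500)
o1: d²=257 > ρ²=52 → inactive
o2: d²=26 ≤ ρ²=52; F_rep = 29·(-5,1)/26² = (-0.2145,0.0429)
F = F_att + ΣF_rep = (-3.2145,1.7929)
Δp = p'−p = (-0.8036,0.4482); α = Δx/Fx = (-2173/2704) / (-2173/676) = 1/4
check: Δy/Fy = (303/676) / (303/169) = 1/4 ✓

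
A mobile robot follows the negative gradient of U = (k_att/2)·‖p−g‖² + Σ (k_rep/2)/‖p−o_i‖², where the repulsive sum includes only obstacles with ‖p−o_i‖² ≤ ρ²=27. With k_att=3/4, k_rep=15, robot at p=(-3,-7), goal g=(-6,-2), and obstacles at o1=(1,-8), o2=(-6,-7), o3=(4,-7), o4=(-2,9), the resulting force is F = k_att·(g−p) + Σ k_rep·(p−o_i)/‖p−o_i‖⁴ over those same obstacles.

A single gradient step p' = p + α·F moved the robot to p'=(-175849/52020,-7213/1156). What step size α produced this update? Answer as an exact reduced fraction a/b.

α = 1/5

F_att = 3/4·(g−p) = 3/4·(-3,5) = (-2.2500,3.7500)
o1: d²=17 ≤ ρ²=27; F_rep = 15·(-4,1)/17² = (-0.2076,0.0519)
o2: d²=9 ≤ ρ²=27; F_rep = 15·(3,0)/9² = (0.5556,0.0000)
o3: d²=49 > ρ²=27 → inactive
o4: d²=257 > ρ²=27 → inactive
F = F_att + ΣF_rep = (-1.9021,3.8019)
Δp = p'−p = (-0.3804,0.7604); α = Δx/Fx = (-19789/52020) / (-19789/10404) = 1/5
check: Δy/Fy = (879/1156) / (4395/1156) = 1/5 ✓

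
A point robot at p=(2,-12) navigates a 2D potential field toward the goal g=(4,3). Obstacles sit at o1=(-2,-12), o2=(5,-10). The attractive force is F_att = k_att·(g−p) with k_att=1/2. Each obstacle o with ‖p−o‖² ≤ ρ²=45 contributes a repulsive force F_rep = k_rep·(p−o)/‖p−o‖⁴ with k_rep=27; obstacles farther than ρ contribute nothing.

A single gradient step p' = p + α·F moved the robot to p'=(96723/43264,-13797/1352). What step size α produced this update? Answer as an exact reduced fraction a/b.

α = 1/4

F_att = 1/2·(g−p) = 1/2·(2,15) = (1.0000,7.5000)
o1: d²=16 ≤ ρ²=45; F_rep = 27·(4,0)/16² = (0.4219,0.0000)
o2: d²=13 ≤ ρ²=45; F_rep = 27·(-3,-2)/13² = (-0.4793,-0.3195)
F = F_att + ΣF_rep = (0.9426,7.1805)
Δp = p'−p = (0.2356,1.7951); α = Δx/Fx = (10195/43264) / (10195/10816) = 1/4
check: Δy/Fy = (2427/1352) / (2427/338) = 1/4 ✓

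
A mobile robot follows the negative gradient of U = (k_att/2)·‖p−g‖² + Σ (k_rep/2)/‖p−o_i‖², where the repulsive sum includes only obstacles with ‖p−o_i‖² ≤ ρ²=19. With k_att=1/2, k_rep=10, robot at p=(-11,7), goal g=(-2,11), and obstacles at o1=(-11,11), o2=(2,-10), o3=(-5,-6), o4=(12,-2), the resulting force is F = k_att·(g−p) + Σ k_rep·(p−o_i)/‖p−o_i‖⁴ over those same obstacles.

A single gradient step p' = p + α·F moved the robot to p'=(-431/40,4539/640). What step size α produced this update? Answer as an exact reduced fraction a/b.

F_att = 1/2·(g−p) = 1/2·(9,4) = (4.5000,2.0000)
o1: d²=16 ≤ ρ²=19; F_rep = 10·(0,-4)/16² = (0.0000,-0.1562)
o2: d²=458 > ρ²=19 → inactive
o3: d²=205 > ρ²=19 → inactive
o4: d²=610 > ρ²=19 → inactive
F = F_att + ΣF_rep = (4.5000,1.8438)
Δp = p'−p = (0.2250,0.0922); α = Δx/Fx = (9/40) / (9/2) = 1/20
check: Δy/Fy = (59/640) / (59/32) = 1/20 ✓

α = 1/20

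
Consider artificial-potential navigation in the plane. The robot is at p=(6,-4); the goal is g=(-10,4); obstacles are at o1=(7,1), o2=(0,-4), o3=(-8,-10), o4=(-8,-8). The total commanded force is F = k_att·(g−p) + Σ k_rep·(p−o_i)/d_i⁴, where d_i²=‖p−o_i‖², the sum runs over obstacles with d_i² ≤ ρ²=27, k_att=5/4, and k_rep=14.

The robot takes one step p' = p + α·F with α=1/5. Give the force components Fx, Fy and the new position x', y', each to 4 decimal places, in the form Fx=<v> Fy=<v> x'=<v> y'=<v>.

Fx=-20.0207 Fy=9.8964 x'=1.9959 y'=-2.0207

F_att = 5/4·(g−p) = 5/4·(-16,8) = (-20.0000,10.0000)
o1: d²=26 ≤ ρ²=27; F_rep = 14·(-1,-5)/26² = (-0.0207,-0.1036)
o2: d²=36 > ρ²=27 → inactive
o3: d²=232 > ρ²=27 → inactive
o4: d²=212 > ρ²=27 → inactive
F = F_att + ΣF_rep = (-20.0207,9.8964)
p' = p + 1/5·F = (1.9959,-2.0207)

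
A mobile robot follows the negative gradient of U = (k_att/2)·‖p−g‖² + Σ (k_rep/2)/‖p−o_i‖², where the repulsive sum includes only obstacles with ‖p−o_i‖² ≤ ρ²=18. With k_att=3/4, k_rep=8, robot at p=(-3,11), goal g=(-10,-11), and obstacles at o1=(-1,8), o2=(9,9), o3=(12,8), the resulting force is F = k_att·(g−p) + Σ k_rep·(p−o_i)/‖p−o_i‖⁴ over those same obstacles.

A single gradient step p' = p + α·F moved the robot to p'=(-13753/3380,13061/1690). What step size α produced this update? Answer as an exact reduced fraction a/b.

α = 1/5

F_att = 3/4·(g−p) = 3/4·(-7,-22) = (-5.2500,-16.5000)
o1: d²=13 ≤ ρ²=18; F_rep = 8·(-2,3)/13² = (-0.0947,0.1420)
o2: d²=148 > ρ²=18 → inactive
o3: d²=234 > ρ²=18 → inactive
F = F_att + ΣF_rep = (-5.3447,-16.3580)
Δp = p'−p = (-1.0689,-3.2716); α = Δx/Fx = (-3613/3380) / (-3613/676) = 1/5
check: Δy/Fy = (-5529/1690) / (-5529/338) = 1/5 ✓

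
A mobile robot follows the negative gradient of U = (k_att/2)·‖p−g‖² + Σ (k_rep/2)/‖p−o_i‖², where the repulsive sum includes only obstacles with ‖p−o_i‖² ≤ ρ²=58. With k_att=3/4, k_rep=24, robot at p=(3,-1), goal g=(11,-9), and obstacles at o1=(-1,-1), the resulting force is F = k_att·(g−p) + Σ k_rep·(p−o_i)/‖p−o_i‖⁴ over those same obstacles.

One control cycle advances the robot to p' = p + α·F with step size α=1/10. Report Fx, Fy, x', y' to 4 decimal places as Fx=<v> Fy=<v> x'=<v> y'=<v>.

Fx=6.3750 Fy=-6.0000 x'=3.6375 y'=-1.6000

F_att = 3/4·(g−p) = 3/4·(8,-8) = (6.0000,-6.0000)
o1: d²=16 ≤ ρ²=58; F_rep = 24·(4,0)/16² = (0.3750,0.0000)
F = F_att + ΣF_rep = (6.3750,-6.0000)
p' = p + 1/10·F = (3.6375,-1.6000)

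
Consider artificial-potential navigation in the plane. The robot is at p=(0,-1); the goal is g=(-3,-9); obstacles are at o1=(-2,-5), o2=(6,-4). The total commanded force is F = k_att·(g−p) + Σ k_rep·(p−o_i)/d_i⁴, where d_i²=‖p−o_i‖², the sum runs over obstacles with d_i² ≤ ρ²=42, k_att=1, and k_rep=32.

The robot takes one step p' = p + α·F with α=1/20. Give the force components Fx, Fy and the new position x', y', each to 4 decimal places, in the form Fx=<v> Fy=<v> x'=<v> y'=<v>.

Fx=-2.8400 Fy=-7.6800 x'=-0.1420 y'=-1.3840

F_att = 1·(g−p) = 1·(-3,-8) = (-3.0000,-8.0000)
o1: d²=20 ≤ ρ²=42; F_rep = 32·(2,4)/20² = (0.1600,0.3200)
o2: d²=45 > ρ²=42 → inactive
F = F_att + ΣF_rep = (-2.8400,-7.6800)
p' = p + 1/20·F = (-0.1420,-1.3840)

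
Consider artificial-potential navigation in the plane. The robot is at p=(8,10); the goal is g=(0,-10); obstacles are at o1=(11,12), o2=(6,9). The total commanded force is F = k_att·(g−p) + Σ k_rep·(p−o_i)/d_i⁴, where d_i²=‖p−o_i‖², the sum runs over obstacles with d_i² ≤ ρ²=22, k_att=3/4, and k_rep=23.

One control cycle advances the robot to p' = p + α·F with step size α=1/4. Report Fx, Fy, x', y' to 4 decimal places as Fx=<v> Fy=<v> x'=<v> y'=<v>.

F_att = 3/4·(g−p) = 3/4·(-8,-20) = (-6.0000,-15.0000)
o1: d²=13 ≤ ρ²=22; F_rep = 23·(-3,-2)/13² = (-0.4083,-0.2722)
o2: d²=5 ≤ ρ²=22; F_rep = 23·(2,1)/5² = (1.8400,0.9200)
F = F_att + ΣF_rep = (-4.5683,-14.3522)
p' = p + 1/4·F = (6.8579,6.4120)

Fx=-4.5683 Fy=-14.3522 x'=6.8579 y'=6.4120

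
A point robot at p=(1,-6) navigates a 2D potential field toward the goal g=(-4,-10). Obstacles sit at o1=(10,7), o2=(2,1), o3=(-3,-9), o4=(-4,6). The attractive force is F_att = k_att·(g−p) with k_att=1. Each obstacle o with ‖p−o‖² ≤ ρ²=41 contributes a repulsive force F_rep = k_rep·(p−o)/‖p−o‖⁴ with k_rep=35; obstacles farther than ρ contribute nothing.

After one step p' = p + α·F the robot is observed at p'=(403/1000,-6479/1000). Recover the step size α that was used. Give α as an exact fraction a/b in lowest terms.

α = 1/8

F_att = 1·(g−p) = 1·(-5,-4) = (-5.0000,-4.0000)
o1: d²=250 > ρ²=41 → inactive
o2: d²=50 > ρ²=41 → inactive
o3: d²=25 ≤ ρ²=41; F_rep = 35·(4,3)/25² = (0.2240,0.1680)
o4: d²=169 > ρ²=41 → inactive
F = F_att + ΣF_rep = (-4.7760,-3.8320)
Δp = p'−p = (-0.5970,-0.4790); α = Δx/Fx = (-597/1000) / (-597/125) = 1/8
check: Δy/Fy = (-479/1000) / (-479/125) = 1/8 ✓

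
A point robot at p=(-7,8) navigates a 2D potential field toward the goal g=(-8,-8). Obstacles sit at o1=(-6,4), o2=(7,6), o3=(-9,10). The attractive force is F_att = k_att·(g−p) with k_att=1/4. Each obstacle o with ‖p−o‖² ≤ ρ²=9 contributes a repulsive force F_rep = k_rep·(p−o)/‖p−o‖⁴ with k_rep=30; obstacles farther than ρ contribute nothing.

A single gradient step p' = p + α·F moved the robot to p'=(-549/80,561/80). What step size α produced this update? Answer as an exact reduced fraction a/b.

α = 1/5

F_att = 1/4·(g−p) = 1/4·(-1,-16) = (-0.2500,-4.0000)
o1: d²=17 > ρ²=9 → inactive
o2: d²=200 > ρ²=9 → inactive
o3: d²=8 ≤ ρ²=9; F_rep = 30·(2,-2)/8² = (0.9375,-0.9375)
F = F_att + ΣF_rep = (0.6875,-4.9375)
Δp = p'−p = (0.1375,-0.9875); α = Δx/Fx = (11/80) / (11/16) = 1/5
check: Δy/Fy = (-79/80) / (-79/16) = 1/5 ✓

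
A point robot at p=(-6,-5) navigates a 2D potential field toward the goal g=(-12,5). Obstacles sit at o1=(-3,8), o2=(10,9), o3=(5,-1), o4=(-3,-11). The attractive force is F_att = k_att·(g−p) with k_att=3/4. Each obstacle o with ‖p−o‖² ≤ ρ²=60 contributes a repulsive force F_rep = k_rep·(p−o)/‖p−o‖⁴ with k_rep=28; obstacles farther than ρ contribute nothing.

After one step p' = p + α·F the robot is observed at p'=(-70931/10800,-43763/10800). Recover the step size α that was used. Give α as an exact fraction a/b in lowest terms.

F_att = 3/4·(g−p) = 3/4·(-6,10) = (-4.5000,7.5000)
o1: d²=178 > ρ²=60 → inactive
o2: d²=452 > ρ²=60 → inactive
o3: d²=137 > ρ²=60 → inactive
o4: d²=45 ≤ ρ²=60; F_rep = 28·(-3,6)/45² = (-0.0415,0.0830)
F = F_att + ΣF_rep = (-4.5415,7.5830)
Δp = p'−p = (-0.5677,0.9479); α = Δx/Fx = (-6131/10800) / (-6131/1350) = 1/8
check: Δy/Fy = (10237/10800) / (10237/1350) = 1/8 ✓

α = 1/8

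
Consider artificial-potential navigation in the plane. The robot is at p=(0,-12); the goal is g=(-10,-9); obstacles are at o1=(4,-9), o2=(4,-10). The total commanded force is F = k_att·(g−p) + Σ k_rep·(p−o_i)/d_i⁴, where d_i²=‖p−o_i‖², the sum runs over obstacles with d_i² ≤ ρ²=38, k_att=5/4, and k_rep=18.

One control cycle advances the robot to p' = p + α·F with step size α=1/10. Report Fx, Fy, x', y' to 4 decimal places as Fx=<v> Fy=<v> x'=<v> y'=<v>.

Fx=-12.7952 Fy=3.5736 x'=-1.2795 y'=-11.6426

F_att = 5/4·(g−p) = 5/4·(-10,3) = (-12.5000,3.7500)
o1: d²=25 ≤ ρ²=38; F_rep = 18·(-4,-3)/25² = (-0.1152,-0.0864)
o2: d²=20 ≤ ρ²=38; F_rep = 18·(-4,-2)/20² = (-0.1800,-0.0900)
F = F_att + ΣF_rep = (-12.7952,3.5736)
p' = p + 1/10·F = (-1.2795,-11.6426)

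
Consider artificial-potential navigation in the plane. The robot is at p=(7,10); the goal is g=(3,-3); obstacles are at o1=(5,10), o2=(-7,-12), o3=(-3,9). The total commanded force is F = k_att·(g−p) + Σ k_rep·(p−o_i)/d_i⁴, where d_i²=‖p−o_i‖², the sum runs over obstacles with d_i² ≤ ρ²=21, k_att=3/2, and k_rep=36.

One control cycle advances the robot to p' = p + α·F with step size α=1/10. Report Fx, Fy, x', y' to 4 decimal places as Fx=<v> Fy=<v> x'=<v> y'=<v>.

Fx=-1.5000 Fy=-19.5000 x'=6.8500 y'=8.0500

F_att = 3/2·(g−p) = 3/2·(-4,-13) = (-6.0000,-19.5000)
o1: d²=4 ≤ ρ²=21; F_rep = 36·(2,0)/4² = (4.5000,0.0000)
o2: d²=680 > ρ²=21 → inactive
o3: d²=101 > ρ²=21 → inactive
F = F_att + ΣF_rep = (-1.5000,-19.5000)
p' = p + 1/10·F = (6.8500,8.0500)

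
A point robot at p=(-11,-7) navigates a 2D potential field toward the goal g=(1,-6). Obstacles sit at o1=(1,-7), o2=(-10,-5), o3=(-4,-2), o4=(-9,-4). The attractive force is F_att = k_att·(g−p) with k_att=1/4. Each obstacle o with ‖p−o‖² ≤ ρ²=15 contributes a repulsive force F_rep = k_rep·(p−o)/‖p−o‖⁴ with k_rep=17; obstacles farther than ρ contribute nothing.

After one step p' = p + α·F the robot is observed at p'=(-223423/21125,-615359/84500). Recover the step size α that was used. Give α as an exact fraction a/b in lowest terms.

F_att = 1/4·(g−p) = 1/4·(12,1) = (3.0000,0.2500)
o1: d²=144 > ρ²=15 → inactive
o2: d²=5 ≤ ρ²=15; F_rep = 17·(-1,-2)/5² = (-0.6800,-1.3600)
o3: d²=74 > ρ²=15 → inactive
o4: d²=13 ≤ ρ²=15; F_rep = 17·(-2,-3)/13² = (-0.2012,-0.3018)
F = F_att + ΣF_rep = (2.1188,-1.4118)
Δp = p'−p = (0.4238,-0.2824); α = Δx/Fx = (8952/21125) / (8952/4225) = 1/5
check: Δy/Fy = (-23859/84500) / (-23859/16900) = 1/5 ✓

α = 1/5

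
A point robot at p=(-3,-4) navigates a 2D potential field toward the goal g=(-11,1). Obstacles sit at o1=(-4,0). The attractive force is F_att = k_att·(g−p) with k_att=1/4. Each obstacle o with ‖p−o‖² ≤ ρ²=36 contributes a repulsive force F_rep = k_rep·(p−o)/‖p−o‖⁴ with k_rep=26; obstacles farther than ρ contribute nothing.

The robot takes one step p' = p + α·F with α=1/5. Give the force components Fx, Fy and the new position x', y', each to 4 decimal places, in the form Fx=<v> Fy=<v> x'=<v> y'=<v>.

F_att = 1/4·(g−p) = 1/4·(-8,5) = (-2.0000,1.2500)
o1: d²=17 ≤ ρ²=36; F_rep = 26·(1,-4)/17² = (0.0900,-0.3599)
F = F_att + ΣF_rep = (-1.9100,0.8901)
p' = p + 1/5·F = (-3.3820,-3.8220)

Fx=-1.9100 Fy=0.8901 x'=-3.3820 y'=-3.8220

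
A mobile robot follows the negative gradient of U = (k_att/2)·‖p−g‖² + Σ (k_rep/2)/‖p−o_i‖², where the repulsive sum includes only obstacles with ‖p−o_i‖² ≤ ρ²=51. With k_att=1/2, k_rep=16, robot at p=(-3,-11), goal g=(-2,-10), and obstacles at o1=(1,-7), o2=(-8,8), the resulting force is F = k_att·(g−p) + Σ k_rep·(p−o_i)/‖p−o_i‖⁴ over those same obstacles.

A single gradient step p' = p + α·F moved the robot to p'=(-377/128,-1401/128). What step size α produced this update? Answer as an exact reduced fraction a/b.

α = 1/8

F_att = 1/2·(g−p) = 1/2·(1,1) = (0.5000,0.5000)
o1: d²=32 ≤ ρ²=51; F_rep = 16·(-4,-4)/32² = (-0.0625,-0.0625)
o2: d²=386 > ρ²=51 → inactive
F = F_att + ΣF_rep = (0.4375,0.4375)
Δp = p'−p = (0.0547,0.0547); α = Δx/Fx = (7/128) / (7/16) = 1/8
check: Δy/Fy = (7/128) / (7/16) = 1/8 ✓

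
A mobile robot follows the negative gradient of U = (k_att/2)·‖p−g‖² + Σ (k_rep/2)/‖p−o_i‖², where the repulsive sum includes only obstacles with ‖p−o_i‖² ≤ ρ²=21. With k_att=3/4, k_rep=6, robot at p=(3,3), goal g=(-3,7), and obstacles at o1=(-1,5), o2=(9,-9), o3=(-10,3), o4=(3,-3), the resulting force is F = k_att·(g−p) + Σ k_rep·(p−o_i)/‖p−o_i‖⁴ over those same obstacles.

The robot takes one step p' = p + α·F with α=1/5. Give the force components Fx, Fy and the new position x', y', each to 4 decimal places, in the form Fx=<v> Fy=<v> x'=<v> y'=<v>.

Fx=-4.4400 Fy=2.9700 x'=2.1120 y'=3.5940

F_att = 3/4·(g−p) = 3/4·(-6,4) = (-4.5000,3.0000)
o1: d²=20 ≤ ρ²=21; F_rep = 6·(4,-2)/20² = (0.0600,-0.0300)
o2: d²=180 > ρ²=21 → inactive
o3: d²=169 > ρ²=21 → inactive
o4: d²=36 > ρ²=21 → inactive
F = F_att + ΣF_rep = (-4.4400,2.9700)
p' = p + 1/5·F = (2.1120,3.5940)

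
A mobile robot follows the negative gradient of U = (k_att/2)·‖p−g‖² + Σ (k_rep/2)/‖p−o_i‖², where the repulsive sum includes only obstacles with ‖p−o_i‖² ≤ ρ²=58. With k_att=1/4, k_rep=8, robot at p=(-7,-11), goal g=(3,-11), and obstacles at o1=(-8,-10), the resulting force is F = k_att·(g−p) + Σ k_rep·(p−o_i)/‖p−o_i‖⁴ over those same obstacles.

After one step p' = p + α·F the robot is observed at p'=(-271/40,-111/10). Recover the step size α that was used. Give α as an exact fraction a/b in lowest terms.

F_att = 1/4·(g−p) = 1/4·(10,0) = (2.5000,0.0000)
o1: d²=2 ≤ ρ²=58; F_rep = 8·(1,-1)/2² = (2.0000,-2.0000)
F = F_att + ΣF_rep = (4.5000,-2.0000)
Δp = p'−p = (0.2250,-0.1000); α = Δx/Fx = (9/40) / (9/2) = 1/20
check: Δy/Fy = (-1/10) / (-2) = 1/20 ✓

α = 1/20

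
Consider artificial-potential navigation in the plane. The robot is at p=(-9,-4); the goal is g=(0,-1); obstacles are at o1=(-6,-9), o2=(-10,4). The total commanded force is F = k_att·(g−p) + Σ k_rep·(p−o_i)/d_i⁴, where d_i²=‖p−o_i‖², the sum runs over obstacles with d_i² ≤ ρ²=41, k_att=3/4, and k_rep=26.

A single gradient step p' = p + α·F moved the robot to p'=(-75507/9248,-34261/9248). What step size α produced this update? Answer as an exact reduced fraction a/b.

F_att = 3/4·(g−p) = 3/4·(9,3) = (6.7500,2.2500)
o1: d²=34 ≤ ρ²=41; F_rep = 26·(-3,5)/34² = (-0.0675,0.1125)
o2: d²=65 > ρ²=41 → inactive
F = F_att + ΣF_rep = (6.6825,2.3625)
Δp = p'−p = (0.8353,0.2953); α = Δx/Fx = (7725/9248) / (7725/1156) = 1/8
check: Δy/Fy = (2731/9248) / (2731/1156) = 1/8 ✓

α = 1/8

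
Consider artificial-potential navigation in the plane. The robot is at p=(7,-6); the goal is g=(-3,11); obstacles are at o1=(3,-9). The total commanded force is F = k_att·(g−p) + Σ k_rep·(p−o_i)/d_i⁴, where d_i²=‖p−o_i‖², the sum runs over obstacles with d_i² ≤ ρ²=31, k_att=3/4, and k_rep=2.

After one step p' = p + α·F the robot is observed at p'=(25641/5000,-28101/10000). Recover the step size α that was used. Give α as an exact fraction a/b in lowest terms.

α = 1/4

F_att = 3/4·(g−p) = 3/4·(-10,17) = (-7.5000,12.7500)
o1: d²=25 ≤ ρ²=31; F_rep = 2·(4,3)/25² = (0.0128,0.0096)
F = F_att + ΣF_rep = (-7.4872,12.7596)
Δp = p'−p = (-1.8718,3.1899); α = Δx/Fx = (-9359/5000) / (-9359/1250) = 1/4
check: Δy/Fy = (31899/10000) / (31899/2500) = 1/4 ✓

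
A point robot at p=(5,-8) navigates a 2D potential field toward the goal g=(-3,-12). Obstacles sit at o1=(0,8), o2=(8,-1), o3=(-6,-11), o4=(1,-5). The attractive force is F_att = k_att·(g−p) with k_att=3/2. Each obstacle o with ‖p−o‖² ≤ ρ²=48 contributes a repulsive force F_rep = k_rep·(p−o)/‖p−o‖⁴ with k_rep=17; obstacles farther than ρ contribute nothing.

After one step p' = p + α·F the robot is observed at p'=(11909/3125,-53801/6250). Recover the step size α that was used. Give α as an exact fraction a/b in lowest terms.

α = 1/10

F_att = 3/2·(g−p) = 3/2·(-8,-4) = (-12.0000,-6.0000)
o1: d²=281 > ρ²=48 → inactive
o2: d²=58 > ρ²=48 → inactive
o3: d²=130 > ρ²=48 → inactive
o4: d²=25 ≤ ρ²=48; F_rep = 17·(4,-3)/25² = (0.1088,-0.0816)
F = F_att + ΣF_rep = (-11.8912,-6.0816)
Δp = p'−p = (-1.1891,-0.6082); α = Δx/Fx = (-3716/3125) / (-7432/625) = 1/10
check: Δy/Fy = (-3801/6250) / (-3801/625) = 1/10 ✓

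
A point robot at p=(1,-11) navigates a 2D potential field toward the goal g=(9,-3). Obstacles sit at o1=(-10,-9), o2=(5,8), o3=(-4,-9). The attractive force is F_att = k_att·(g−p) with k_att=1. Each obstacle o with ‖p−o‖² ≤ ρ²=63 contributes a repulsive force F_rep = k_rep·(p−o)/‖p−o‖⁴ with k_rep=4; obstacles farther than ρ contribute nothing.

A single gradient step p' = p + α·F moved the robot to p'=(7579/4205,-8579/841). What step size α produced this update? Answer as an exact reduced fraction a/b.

F_att = 1·(g−p) = 1·(8,8) = (8.0000,8.0000)
o1: d²=125 > ρ²=63 → inactive
o2: d²=377 > ρ²=63 → inactive
o3: d²=29 ≤ ρ²=63; F_rep = 4·(5,-2)/29² = (0.0238,-0.0095)
F = F_att + ΣF_rep = (8.0238,7.9905)
Δp = p'−p = (0.8024,0.7990); α = Δx/Fx = (3374/4205) / (6748/841) = 1/10
check: Δy/Fy = (672/841) / (6720/841) = 1/10 ✓

α = 1/10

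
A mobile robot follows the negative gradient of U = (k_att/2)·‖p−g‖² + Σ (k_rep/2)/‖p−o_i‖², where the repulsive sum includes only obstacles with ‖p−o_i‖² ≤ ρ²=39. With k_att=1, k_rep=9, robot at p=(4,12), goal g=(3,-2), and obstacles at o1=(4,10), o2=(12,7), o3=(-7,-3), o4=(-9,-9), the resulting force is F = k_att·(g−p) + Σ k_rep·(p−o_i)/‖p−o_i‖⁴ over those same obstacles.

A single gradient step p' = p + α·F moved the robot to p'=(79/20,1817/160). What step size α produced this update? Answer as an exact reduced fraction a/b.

α = 1/20

F_att = 1·(g−p) = 1·(-1,-14) = (-1.0000,-14.0000)
o1: d²=4 ≤ ρ²=39; F_rep = 9·(0,2)/4² = (0.0000,1.1250)
o2: d²=89 > ρ²=39 → inactive
o3: d²=346 > ρ²=39 → inactive
o4: d²=610 > ρ²=39 → inactive
F = F_att + ΣF_rep = (-1.0000,-12.8750)
Δp = p'−p = (-0.0500,-0.6438); α = Δx/Fx = (-1/20) / (-1) = 1/20
check: Δy/Fy = (-103/160) / (-103/8) = 1/20 ✓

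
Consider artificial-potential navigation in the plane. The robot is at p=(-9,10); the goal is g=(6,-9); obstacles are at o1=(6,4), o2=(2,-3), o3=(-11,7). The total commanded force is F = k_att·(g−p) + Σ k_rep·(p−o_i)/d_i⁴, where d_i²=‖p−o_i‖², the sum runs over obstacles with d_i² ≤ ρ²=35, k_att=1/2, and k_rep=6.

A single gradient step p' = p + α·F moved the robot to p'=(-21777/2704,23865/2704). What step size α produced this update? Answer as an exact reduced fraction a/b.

α = 1/8

F_att = 1/2·(g−p) = 1/2·(15,-19) = (7.5000,-9.5000)
o1: d²=261 > ρ²=35 → inactive
o2: d²=290 > ρ²=35 → inactive
o3: d²=13 ≤ ρ²=35; F_rep = 6·(2,3)/13² = (0.0710,0.1065)
F = F_att + ΣF_rep = (7.5710,-9.3935)
Δp = p'−p = (0.9464,-1.1742); α = Δx/Fx = (2559/2704) / (2559/338) = 1/8
check: Δy/Fy = (-3175/2704) / (-3175/338) = 1/8 ✓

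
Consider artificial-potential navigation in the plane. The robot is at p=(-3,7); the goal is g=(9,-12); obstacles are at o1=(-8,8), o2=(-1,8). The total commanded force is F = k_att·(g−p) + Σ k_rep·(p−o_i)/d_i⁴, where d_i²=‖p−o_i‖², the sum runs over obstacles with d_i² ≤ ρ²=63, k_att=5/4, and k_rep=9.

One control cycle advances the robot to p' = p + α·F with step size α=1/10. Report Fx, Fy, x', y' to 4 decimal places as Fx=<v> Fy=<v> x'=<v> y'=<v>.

Fx=14.3466 Fy=-24.1233 x'=-1.5653 y'=4.5877

F_att = 5/4·(g−p) = 5/4·(12,-19) = (15.0000,-23.7500)
o1: d²=26 ≤ ρ²=63; F_rep = 9·(5,-1)/26² = (0.0666,-0.0133)
o2: d²=5 ≤ ρ²=63; F_rep = 9·(-2,-1)/5² = (-0.7200,-0.3600)
F = F_att + ΣF_rep = (14.3466,-24.1233)
p' = p + 1/10·F = (-1.5653,4.5877)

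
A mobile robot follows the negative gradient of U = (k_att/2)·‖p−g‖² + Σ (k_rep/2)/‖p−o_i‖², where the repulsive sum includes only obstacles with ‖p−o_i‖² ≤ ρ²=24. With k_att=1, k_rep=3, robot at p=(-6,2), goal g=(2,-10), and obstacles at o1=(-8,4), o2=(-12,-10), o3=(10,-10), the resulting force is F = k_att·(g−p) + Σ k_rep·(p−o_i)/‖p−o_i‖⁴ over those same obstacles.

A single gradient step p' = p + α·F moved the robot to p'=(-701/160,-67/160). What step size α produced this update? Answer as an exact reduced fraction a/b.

α = 1/5

F_att = 1·(g−p) = 1·(8,-12) = (8.0000,-12.0000)
o1: d²=8 ≤ ρ²=24; F_rep = 3·(2,-2)/8² = (0.0938,-0.0938)
o2: d²=180 > ρ²=24 → inactive
o3: d²=400 > ρ²=24 → inactive
F = F_att + ΣF_rep = (8.0938,-12.0938)
Δp = p'−p = (1.6187,-2.4188); α = Δx/Fx = (259/160) / (259/32) = 1/5
check: Δy/Fy = (-387/160) / (-387/32) = 1/5 ✓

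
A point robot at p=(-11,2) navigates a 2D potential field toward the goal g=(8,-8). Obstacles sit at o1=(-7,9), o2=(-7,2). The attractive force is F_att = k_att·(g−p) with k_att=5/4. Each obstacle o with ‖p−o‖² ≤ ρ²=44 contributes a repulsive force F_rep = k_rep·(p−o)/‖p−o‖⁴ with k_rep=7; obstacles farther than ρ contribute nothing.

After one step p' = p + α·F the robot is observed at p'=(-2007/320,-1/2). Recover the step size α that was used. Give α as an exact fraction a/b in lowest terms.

α = 1/5

F_att = 5/4·(g−p) = 5/4·(19,-10) = (23.7500,-12.5000)
o1: d²=65 > ρ²=44 → inactive
o2: d²=16 ≤ ρ²=44; F_rep = 7·(-4,0)/16² = (-0.1094,0.0000)
F = F_att + ΣF_rep = (23.6406,-12.5000)
Δp = p'−p = (4.7281,-2.5000); α = Δx/Fx = (1513/320) / (1513/64) = 1/5
check: Δy/Fy = (-5/2) / (-25/2) = 1/5 ✓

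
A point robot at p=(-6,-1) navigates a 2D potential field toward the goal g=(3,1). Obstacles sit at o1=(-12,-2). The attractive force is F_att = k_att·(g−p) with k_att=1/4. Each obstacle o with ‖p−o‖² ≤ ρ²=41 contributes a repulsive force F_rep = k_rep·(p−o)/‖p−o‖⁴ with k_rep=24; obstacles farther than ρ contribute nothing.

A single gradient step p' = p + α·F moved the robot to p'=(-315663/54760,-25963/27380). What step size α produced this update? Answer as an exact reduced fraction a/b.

F_att = 1/4·(g−p) = 1/4·(9,2) = (2.2500,0.5000)
o1: d²=37 ≤ ρ²=41; F_rep = 24·(6,1)/37² = (0.1052,0.0175)
F = F_att + ΣF_rep = (2.3552,0.5175)
Δp = p'−p = (0.2355,0.0518); α = Δx/Fx = (12897/54760) / (12897/5476) = 1/10
check: Δy/Fy = (1417/27380) / (1417/2738) = 1/10 ✓

α = 1/10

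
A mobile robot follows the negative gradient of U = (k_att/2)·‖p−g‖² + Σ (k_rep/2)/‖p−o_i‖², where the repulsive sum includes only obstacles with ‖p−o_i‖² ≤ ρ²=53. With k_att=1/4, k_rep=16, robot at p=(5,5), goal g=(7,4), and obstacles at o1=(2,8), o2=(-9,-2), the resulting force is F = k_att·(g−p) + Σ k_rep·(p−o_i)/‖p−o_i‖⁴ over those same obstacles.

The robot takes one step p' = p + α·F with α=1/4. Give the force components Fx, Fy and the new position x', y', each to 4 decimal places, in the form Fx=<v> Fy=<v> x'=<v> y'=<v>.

F_att = 1/4·(g−p) = 1/4·(2,-1) = (0.5000,-0.2500)
o1: d²=18 ≤ ρ²=53; F_rep = 16·(3,-3)/18² = (0.1481,-0.1481)
o2: d²=245 > ρ²=53 → inactive
F = F_att + ΣF_rep = (0.6481,-0.3981)
p' = p + 1/4·F = (5.1620,4.9005)

Fx=0.6481 Fy=-0.3981 x'=5.1620 y'=4.9005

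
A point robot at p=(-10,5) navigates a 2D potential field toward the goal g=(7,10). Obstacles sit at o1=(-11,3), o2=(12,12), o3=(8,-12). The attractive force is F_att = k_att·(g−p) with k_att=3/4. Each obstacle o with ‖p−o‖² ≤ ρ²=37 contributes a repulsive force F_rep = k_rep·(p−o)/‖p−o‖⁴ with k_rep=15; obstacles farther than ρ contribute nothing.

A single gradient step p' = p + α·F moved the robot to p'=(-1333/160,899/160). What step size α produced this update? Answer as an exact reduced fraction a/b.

α = 1/8

F_att = 3/4·(g−p) = 3/4·(17,5) = (12.7500,3.7500)
o1: d²=5 ≤ ρ²=37; F_rep = 15·(1,2)/5² = (0.6000,1.2000)
o2: d²=533 > ρ²=37 → inactive
o3: d²=613 > ρ²=37 → inactive
F = F_att + ΣF_rep = (13.3500,4.9500)
Δp = p'−p = (1.6687,0.6188); α = Δx/Fx = (267/160) / (267/20) = 1/8
check: Δy/Fy = (99/160) / (99/20) = 1/8 ✓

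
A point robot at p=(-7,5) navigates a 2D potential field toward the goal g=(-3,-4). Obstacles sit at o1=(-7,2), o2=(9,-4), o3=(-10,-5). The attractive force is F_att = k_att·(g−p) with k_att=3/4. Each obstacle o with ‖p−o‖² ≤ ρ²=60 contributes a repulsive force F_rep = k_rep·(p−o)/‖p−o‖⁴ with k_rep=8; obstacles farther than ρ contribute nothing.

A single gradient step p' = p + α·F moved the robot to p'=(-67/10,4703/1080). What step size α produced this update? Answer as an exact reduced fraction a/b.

α = 1/10

F_att = 3/4·(g−p) = 3/4·(4,-9) = (3.0000,-6.7500)
o1: d²=9 ≤ ρ²=60; F_rep = 8·(0,3)/9² = (0.0000,0.2963)
o2: d²=337 > ρ²=60 → inactive
o3: d²=109 > ρ²=60 → inactive
F = F_att + ΣF_rep = (3.0000,-6.4537)
Δp = p'−p = (0.3000,-0.6454); α = Δx/Fx = (3/10) / (3) = 1/10
check: Δy/Fy = (-697/1080) / (-697/108) = 1/10 ✓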